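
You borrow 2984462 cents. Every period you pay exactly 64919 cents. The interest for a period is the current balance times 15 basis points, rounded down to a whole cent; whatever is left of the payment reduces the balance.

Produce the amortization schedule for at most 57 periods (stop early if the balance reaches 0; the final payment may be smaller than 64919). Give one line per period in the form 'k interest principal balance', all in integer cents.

1 4476 60443 2924019
2 4386 60533 2863486
3 4295 60624 2802862
4 4204 60715 2742147
5 4113 60806 2681341
6 4022 60897 2620444
7 3930 60989 2559455
8 3839 61080 2498375
9 3747 61172 2437203
10 3655 61264 2375939
11 3563 61356 2314583
12 3471 61448 2253135
13 3379 61540 2191595
14 3287 61632 2129963
15 3194 61725 2068238
16 3102 61817 2006421
17 3009 61910 1944511
18 2916 62003 1882508
19 2823 62096 1820412
20 2730 62189 1758223
21 2637 62282 1695941
22 2543 62376 1633565
23 2450 62469 1571096
24 2356 62563 1508533
25 2262 62657 1445876
26 2168 62751 1383125
27 2074 62845 1320280
28 1980 62939 1257341
29 1886 63033 1194308
30 1791 63128 1131180
31 1696 63223 1067957
32 1601 63318 1004639
33 1506 63413 941226
34 1411 63508 877718
35 1316 63603 814115
36 1221 63698 750417
37 1125 63794 686623
38 1029 63890 622733
39 934 63985 558748
40 838 64081 494667
41 742 64177 430490
42 645 64274 366216
43 549 64370 301846
44 452 64467 237379
45 356 64563 172816
46 259 64660 108156
47 162 64757 43399
48 65 43399 0

1. interest=⌊2984462·15/10000⌋=4476; principal=64919-4476=60443; balance=2984462-60443=2924019
2. interest=⌊2924019·15/10000⌋=4386; principal=64919-4386=60533; balance=2924019-60533=2863486
3. interest=⌊2863486·15/10000⌋=4295; principal=64919-4295=60624; balance=2863486-60624=2802862
4. interest=⌊2802862·15/10000⌋=4204; principal=64919-4204=60715; balance=2802862-60715=2742147
5. interest=⌊2742147·15/10000⌋=4113; principal=64919-4113=60806; balance=2742147-60806=2681341
6. interest=⌊2681341·15/10000⌋=4022; principal=64919-4022=60897; balance=2681341-60897=2620444
7. interest=⌊2620444·15/10000⌋=3930; principal=64919-3930=60989; balance=2620444-60989=2559455
8. interest=⌊2559455·15/10000⌋=3839; principal=64919-3839=61080; balance=2559455-61080=2498375
9. interest=⌊2498375·15/10000⌋=3747; principal=64919-3747=61172; balance=2498375-61172=2437203
10. interest=⌊2437203·15/10000⌋=3655; principal=64919-3655=61264; balance=2437203-61264=2375939
11. interest=⌊2375939·15/10000⌋=3563; principal=64919-3563=61356; balance=2375939-61356=2314583
12. interest=⌊2314583·15/10000⌋=3471; principal=64919-3471=61448; balance=2314583-61448=2253135
13. interest=⌊2253135·15/10000⌋=3379; principal=64919-3379=61540; balance=2253135-61540=2191595
14. interest=⌊2191595·15/10000⌋=3287; principal=64919-3287=61632; balance=2191595-61632=2129963
15. interest=⌊2129963·15/10000⌋=3194; principal=64919-3194=61725; balance=2129963-61725=2068238
16. interest=⌊2068238·15/10000⌋=3102; principal=64919-3102=61817; balance=2068238-61817=2006421
17. interest=⌊2006421·15/10000⌋=3009; principal=64919-3009=61910; balance=2006421-61910=1944511
18. interest=⌊1944511·15/10000⌋=2916; principal=64919-2916=62003; balance=1944511-62003=1882508
19. interest=⌊1882508·15/10000⌋=2823; principal=64919-2823=62096; balance=1882508-62096=1820412
20. interest=⌊1820412·15/10000⌋=2730; principal=64919-2730=62189; balance=1820412-62189=1758223
21. interest=⌊1758223·15/10000⌋=2637; principal=64919-2637=62282; balance=1758223-62282=1695941
22. interest=⌊1695941·15/10000⌋=2543; principal=64919-2543=62376; balance=1695941-62376=1633565
23. interest=⌊1633565·15/10000⌋=2450; principal=64919-2450=62469; balance=1633565-62469=1571096
24. interest=⌊1571096·15/10000⌋=2356; principal=64919-2356=62563; balance=1571096-62563=1508533
25. interest=⌊1508533·15/10000⌋=2262; principal=64919-2262=62657; balance=1508533-62657=1445876
26. interest=⌊1445876·15/10000⌋=2168; principal=64919-2168=62751; balance=1445876-62751=1383125
27. interest=⌊1383125·15/10000⌋=2074; principal=64919-2074=62845; balance=1383125-62845=1320280
28. interest=⌊1320280·15/10000⌋=1980; principal=64919-1980=62939; balance=1320280-62939=1257341
29. interest=⌊1257341·15/10000⌋=1886; principal=64919-1886=63033; balance=1257341-63033=1194308
30. interest=⌊1194308·15/10000⌋=1791; principal=64919-1791=63128; balance=1194308-63128=1131180
31. interest=⌊1131180·15/10000⌋=1696; principal=64919-1696=63223; balance=1131180-63223=1067957
32. interest=⌊1067957·15/10000⌋=1601; principal=64919-1601=63318; balance=1067957-63318=1004639
33. interest=⌊1004639·15/10000⌋=1506; principal=64919-1506=63413; balance=1004639-63413=941226
34. interest=⌊941226·15/10000⌋=1411; principal=64919-1411=63508; balance=941226-63508=877718
35. interest=⌊877718·15/10000⌋=1316; principal=64919-1316=63603; balance=877718-63603=814115
36. interest=⌊814115·15/10000⌋=1221; principal=64919-1221=63698; balance=814115-63698=750417
37. interest=⌊750417·15/10000⌋=1125; principal=64919-1125=63794; balance=750417-63794=686623
38. interest=⌊686623·15/10000⌋=1029; principal=64919-1029=63890; balance=686623-63890=622733
39. interest=⌊622733·15/10000⌋=934; principal=64919-934=63985; balance=622733-63985=558748
40. interest=⌊558748·15/10000⌋=838; principal=64919-838=64081; balance=558748-64081=494667
41. interest=⌊494667·15/10000⌋=742; principal=64919-742=64177; balance=494667-64177=430490
42. interest=⌊430490·15/10000⌋=645; principal=64919-645=64274; balance=430490-64274=366216
43. interest=⌊366216·15/10000⌋=549; principal=64919-549=64370; balance=366216-64370=301846
44. interest=⌊301846·15/10000⌋=452; principal=64919-452=64467; balance=301846-64467=237379
45. interest=⌊237379·15/10000⌋=356; principal=64919-356=64563; balance=237379-64563=172816
46. interest=⌊172816·15/10000⌋=259; principal=64919-259=64660; balance=172816-64660=108156
47. interest=⌊108156·15/10000⌋=162; principal=64919-162=64757; balance=108156-64757=43399
48. interest=⌊43399·15/10000⌋=65; principal=min(64919-65,43399)=43399; balance=43399-43399=0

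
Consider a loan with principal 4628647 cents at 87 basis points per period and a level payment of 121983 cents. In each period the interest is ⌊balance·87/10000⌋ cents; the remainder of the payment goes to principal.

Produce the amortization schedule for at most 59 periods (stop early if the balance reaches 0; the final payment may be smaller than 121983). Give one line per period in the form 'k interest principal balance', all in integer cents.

1 40269 81714 4546933
2 39558 82425 4464508
3 38841 83142 4381366
4 38117 83866 4297500
5 37388 84595 4212905
6 36652 85331 4127574
7 35909 86074 4041500
8 35161 86822 3954678
9 34405 87578 3867100
10 33643 88340 3778760
11 32875 89108 3689652
12 32099 89884 3599768
13 31317 90666 3509102
14 30529 91454 3417648
15 29733 92250 3325398
16 28930 93053 3232345
17 28121 93862 3138483
18 27304 94679 3043804
19 26481 95502 2948302
20 25650 96333 2851969
21 24812 97171 2754798
22 23966 98017 2656781
23 23113 98870 2557911
24 22253 99730 2458181
25 21386 100597 2357584
26 20510 101473 2256111
27 19628 102355 2153756
28 18737 103246 2050510
29 17839 104144 1946366
30 16933 105050 1841316
31 16019 105964 1735352
32 15097 106886 1628466
33 14167 107816 1520650
34 13229 108754 1411896
35 12283 109700 1302196
36 11329 110654 1191542
37 10366 111617 1079925
38 9395 112588 967337
39 8415 113568 853769
40 7427 114556 739213
41 6431 115552 623661
42 5425 116558 507103
43 4411 117572 389531
44 3388 118595 270936
45 2357 119626 151310
46 1316 120667 30643
47 266 30643 0

1. interest=⌊4628647·87/10000⌋=40269; principal=121983-40269=81714; balance=4628647-81714=4546933
2. interest=⌊4546933·87/10000⌋=39558; principal=121983-39558=82425; balance=4546933-82425=4464508
3. interest=⌊4464508·87/10000⌋=38841; principal=121983-38841=83142; balance=4464508-83142=4381366
4. interest=⌊4381366·87/10000⌋=38117; principal=121983-38117=83866; balance=4381366-83866=4297500
5. interest=⌊4297500·87/10000⌋=37388; principal=121983-37388=84595; balance=4297500-84595=4212905
6. interest=⌊4212905·87/10000⌋=36652; principal=121983-36652=85331; balance=4212905-85331=4127574
7. interest=⌊4127574·87/10000⌋=35909; principal=121983-35909=86074; balance=4127574-86074=4041500
8. interest=⌊4041500·87/10000⌋=35161; principal=121983-35161=86822; balance=4041500-86822=3954678
9. interest=⌊3954678·87/10000⌋=34405; principal=121983-34405=87578; balance=3954678-87578=3867100
10. interest=⌊3867100·87/10000⌋=33643; principal=121983-33643=88340; balance=3867100-88340=3778760
11. interest=⌊3778760·87/10000⌋=32875; principal=121983-32875=89108; balance=3778760-89108=3689652
12. interest=⌊3689652·87/10000⌋=32099; principal=121983-32099=89884; balance=3689652-89884=3599768
13. interest=⌊3599768·87/10000⌋=31317; principal=121983-31317=90666; balance=3599768-90666=3509102
14. interest=⌊3509102·87/10000⌋=30529; principal=121983-30529=91454; balance=3509102-91454=3417648
15. interest=⌊3417648·87/10000⌋=29733; principal=121983-29733=92250; balance=3417648-92250=3325398
16. interest=⌊3325398·87/10000⌋=28930; principal=121983-28930=93053; balance=3325398-93053=3232345
17. interest=⌊3232345·87/10000⌋=28121; principal=121983-28121=93862; balance=3232345-93862=3138483
18. interest=⌊3138483·87/10000⌋=27304; principal=121983-27304=94679; balance=3138483-94679=3043804
19. interest=⌊3043804·87/10000⌋=26481; principal=121983-26481=95502; balance=3043804-95502=2948302
20. interest=⌊2948302·87/10000⌋=25650; principal=121983-25650=96333; balance=2948302-96333=2851969
21. interest=⌊2851969·87/10000⌋=24812; principal=121983-24812=97171; balance=2851969-97171=2754798
22. interest=⌊2754798·87/10000⌋=23966; principal=121983-23966=98017; balance=2754798-98017=2656781
23. interest=⌊2656781·87/10000⌋=23113; principal=121983-23113=98870; balance=2656781-98870=2557911
24. interest=⌊2557911·87/10000⌋=22253; principal=121983-22253=99730; balance=2557911-99730=2458181
25. interest=⌊2458181·87/10000⌋=21386; principal=121983-21386=100597; balance=2458181-100597=2357584
26. interest=⌊2357584·87/10000⌋=20510; principal=121983-20510=101473; balance=2357584-101473=2256111
27. interest=⌊2256111·87/10000⌋=19628; principal=121983-19628=102355; balance=2256111-102355=2153756
28. interest=⌊2153756·87/10000⌋=18737; principal=121983-18737=103246; balance=2153756-103246=2050510
29. interest=⌊2050510·87/10000⌋=17839; principal=121983-17839=104144; balance=2050510-104144=1946366
30. interest=⌊1946366·87/10000⌋=16933; principal=121983-16933=105050; balance=1946366-105050=1841316
31. interest=⌊1841316·87/10000⌋=16019; principal=121983-16019=105964; balance=1841316-105964=1735352
32. interest=⌊1735352·87/10000⌋=15097; principal=121983-15097=106886; balance=1735352-106886=1628466
33. interest=⌊1628466·87/10000⌋=14167; principal=121983-14167=107816; balance=1628466-107816=1520650
34. interest=⌊1520650·87/10000⌋=13229; principal=121983-13229=108754; balance=1520650-108754=1411896
35. interest=⌊1411896·87/10000⌋=12283; principal=121983-12283=109700; balance=1411896-109700=1302196
36. interest=⌊1302196·87/10000⌋=11329; principal=121983-11329=110654; balance=1302196-110654=1191542
37. interest=⌊1191542·87/10000⌋=10366; principal=121983-10366=111617; balance=1191542-111617=1079925
38. interest=⌊1079925·87/10000⌋=9395; principal=121983-9395=112588; balance=1079925-112588=967337
39. interest=⌊967337·87/10000⌋=8415; principal=121983-8415=113568; balance=967337-113568=853769
40. interest=⌊853769·87/10000⌋=7427; principal=121983-7427=114556; balance=853769-114556=739213
41. interest=⌊739213·87/10000⌋=6431; principal=121983-6431=115552; balance=739213-115552=623661
42. interest=⌊623661·87/10000⌋=5425; principal=121983-5425=116558; balance=623661-116558=507103
43. interest=⌊507103·87/10000⌋=4411; principal=121983-4411=117572; balance=507103-117572=389531
44. interest=⌊389531·87/10000⌋=3388; principal=121983-3388=118595; balance=389531-118595=270936
45. interest=⌊270936·87/10000⌋=2357; principal=121983-2357=119626; balance=270936-119626=151310
46. interest=⌊151310·87/10000⌋=1316; principal=121983-1316=120667; balance=151310-120667=30643
47. interest=⌊30643·87/10000⌋=266; principal=min(121983-266,30643)=30643; balance=30643-30643=0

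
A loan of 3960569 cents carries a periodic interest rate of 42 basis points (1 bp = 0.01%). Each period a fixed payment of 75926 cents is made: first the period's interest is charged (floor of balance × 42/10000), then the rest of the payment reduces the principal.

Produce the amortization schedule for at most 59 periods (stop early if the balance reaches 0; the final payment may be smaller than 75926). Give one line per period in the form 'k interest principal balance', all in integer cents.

1. interest=⌊3960569·42/10000⌋=16634; principal=75926-16634=59292; balance=3960569-59292=3901277
2. interest=⌊3901277·42/10000⌋=16385; principal=75926-16385=59541; balance=3901277-59541=3841736
3. interest=⌊3841736·42/10000⌋=16135; principal=75926-16135=59791; balance=3841736-59791=3781945
4. interest=⌊3781945·42/10000⌋=15884; principal=75926-15884=60042; balance=3781945-60042=3721903
5. interest=⌊3721903·42/10000⌋=15631; principal=75926-15631=60295; balance=3721903-60295=3661608
6. interest=⌊3661608·42/10000⌋=15378; principal=75926-15378=60548; balance=3661608-60548=3601060
7. interest=⌊3601060·42/10000⌋=15124; principal=75926-15124=60802; balance=3601060-60802=3540258
8. interest=⌊3540258·42/10000⌋=14869; principal=75926-14869=61057; balance=3540258-61057=3479201
9. interest=⌊3479201·42/10000⌋=14612; principal=75926-14612=61314; balance=3479201-61314=3417887
10. interest=⌊3417887·42/10000⌋=14355; principal=75926-14355=61571; balance=3417887-61571=3356316
11. interest=⌊3356316·42/10000⌋=14096; principal=75926-14096=61830; balance=3356316-61830=3294486
12. interest=⌊3294486·42/10000⌋=13836; principal=75926-13836=62090; balance=3294486-62090=3232396
13. interest=⌊3232396·42/10000⌋=13576; principal=75926-13576=62350; balance=3232396-62350=3170046
14. interest=⌊3170046·42/10000⌋=13314; principal=75926-13314=62612; balance=3170046-62612=3107434
15. interest=⌊3107434·42/10000⌋=13051; principal=75926-13051=62875; balance=3107434-62875=3044559
16. interest=⌊3044559·42/10000⌋=12787; principal=75926-12787=63139; balance=3044559-63139=2981420
17. interest=⌊2981420·42/10000⌋=12521; principal=75926-12521=63405; balance=2981420-63405=2918015
18. interest=⌊2918015·42/10000⌋=12255; principal=75926-12255=63671; balance=2918015-63671=2854344
19. interest=⌊2854344·42/10000⌋=11988; principal=75926-11988=63938; balance=2854344-63938=2790406
20. interest=⌊2790406·42/10000⌋=11719; principal=75926-11719=64207; balance=2790406-64207=2726199
21. interest=⌊2726199·42/10000⌋=11450; principal=75926-11450=64476; balance=2726199-64476=2661723
22. interest=⌊2661723·42/10000⌋=11179; principal=75926-11179=64747; balance=2661723-64747=2596976
23. interest=⌊2596976·42/10000⌋=10907; principal=75926-10907=65019; balance=2596976-65019=2531957
24. interest=⌊2531957·42/10000⌋=10634; principal=75926-10634=65292; balance=2531957-65292=2466665
25. interest=⌊2466665·42/10000⌋=10359; principal=75926-10359=65567; balance=2466665-65567=2401098
26. interest=⌊2401098·42/10000⌋=10084; principal=75926-10084=65842; balance=2401098-65842=2335256
27. interest=⌊2335256·42/10000⌋=9808; principal=75926-9808=66118; balance=2335256-66118=2269138
28. interest=⌊2269138·42/10000⌋=9530; principal=75926-9530=66396; balance=2269138-66396=2202742
29. interest=⌊2202742·42/10000⌋=9251; principal=75926-9251=66675; balance=2202742-66675=2136067
30. interest=⌊2136067·42/10000⌋=8971; principal=75926-8971=66955; balance=2136067-66955=2069112
31. interest=⌊2069112·42/10000⌋=8690; principal=75926-8690=67236; balance=2069112-67236=2001876
32. interest=⌊2001876·42/10000⌋=8407; principal=75926-8407=67519; balance=2001876-67519=1934357
33. interest=⌊1934357·42/10000⌋=8124; principal=75926-8124=67802; balance=1934357-67802=1866555
34. interest=⌊1866555·42/10000⌋=7839; principal=75926-7839=68087; balance=1866555-68087=1798468
35. interest=⌊1798468·42/10000⌋=7553; principal=75926-7553=68373; balance=1798468-68373=1730095
36. interest=⌊1730095·42/10000⌋=7266; principal=75926-7266=68660; balance=1730095-68660=1661435
37. interest=⌊1661435·42/10000⌋=6978; principal=75926-6978=68948; balance=1661435-68948=1592487
38. interest=⌊1592487·42/10000⌋=6688; principal=75926-6688=69238; balance=1592487-69238=1523249
39. interest=⌊1523249·42/10000⌋=6397; principal=75926-6397=69529; balance=1523249-69529=1453720
40. interest=⌊1453720·42/10000⌋=6105; principal=75926-6105=69821; balance=1453720-69821=1383899
41. interest=⌊1383899·42/10000⌋=5812; principal=75926-5812=70114; balance=1383899-70114=1313785
42. interest=⌊1313785·42/10000⌋=5517; principal=75926-5517=70409; balance=1313785-70409=1243376
43. interest=⌊1243376·42/10000⌋=5222; principal=75926-5222=70704; balance=1243376-70704=1172672
44. interest=⌊1172672·42/10000⌋=4925; principal=75926-4925=71001; balance=1172672-71001=1101671
45. interest=⌊1101671·42/10000⌋=4627; principal=75926-4627=71299; balance=1101671-71299=1030372
46. interest=⌊1030372·42/10000⌋=4327; principal=75926-4327=71599; balance=1030372-71599=958773
47. interest=⌊958773·42/10000⌋=4026; principal=75926-4026=71900; balance=958773-71900=886873
48. interest=⌊886873·42/10000⌋=3724; principal=75926-3724=72202; balance=886873-72202=814671
49. interest=⌊814671·42/10000⌋=3421; principal=75926-3421=72505; balance=814671-72505=742166
50. interest=⌊742166·42/10000⌋=3117; principal=75926-3117=72809; balance=742166-72809=669357
51. interest=⌊669357·42/10000⌋=2811; principal=75926-2811=73115; balance=669357-73115=596242
52. interest=⌊596242·42/10000⌋=2504; principal=75926-2504=73422; balance=596242-73422=522820
53. interest=⌊522820·42/10000⌋=2195; principal=75926-2195=73731; balance=522820-73731=449089
54. interest=⌊449089·42/10000⌋=1886; principal=75926-1886=74040; balance=449089-74040=375049
55. interest=⌊375049·42/10000⌋=1575; principal=75926-1575=74351; balance=375049-74351=300698
56. interest=⌊300698·42/10000⌋=1262; principal=75926-1262=74664; balance=300698-74664=226034
57. interest=⌊226034·42/10000⌋=949; principal=75926-949=74977; balance=226034-74977=151057
58. interest=⌊151057·42/10000⌋=634; principal=75926-634=75292; balance=151057-75292=75765
59. interest=⌊75765·42/10000⌋=318; principal=75926-318=75608; balance=75765-75608=157

1 16634 59292 3901277
2 16385 59541 3841736
3 16135 59791 3781945
4 15884 60042 3721903
5 15631 60295 3661608
6 15378 60548 3601060
7 15124 60802 3540258
8 14869 61057 3479201
9 14612 61314 3417887
10 14355 61571 3356316
11 14096 61830 3294486
12 13836 62090 3232396
13 13576 62350 3170046
14 13314 62612 3107434
15 13051 62875 3044559
16 12787 63139 2981420
17 12521 63405 2918015
18 12255 63671 2854344
19 11988 63938 2790406
20 11719 64207 2726199
21 11450 64476 2661723
22 11179 64747 2596976
23 10907 65019 2531957
24 10634 65292 2466665
25 10359 65567 2401098
26 10084 65842 2335256
27 9808 66118 2269138
28 9530 66396 2202742
29 9251 66675 2136067
30 8971 66955 2069112
31 8690 67236 2001876
32 8407 67519 1934357
33 8124 67802 1866555
34 7839 68087 1798468
35 7553 68373 1730095
36 7266 68660 1661435
37 6978 68948 1592487
38 6688 69238 1523249
39 6397 69529 1453720
40 6105 69821 1383899
41 5812 70114 1313785
42 5517 70409 1243376
43 5222 70704 1172672
44 4925 71001 1101671
45 4627 71299 1030372
46 4327 71599 958773
47 4026 71900 886873
48 3724 72202 814671
49 3421 72505 742166
50 3117 72809 669357
51 2811 73115 596242
52 2504 73422 522820
53 2195 73731 449089
54 1886 74040 375049
55 1575 74351 300698
56 1262 74664 226034
57 949 74977 151057
58 634 75292 75765
59 318 75608 157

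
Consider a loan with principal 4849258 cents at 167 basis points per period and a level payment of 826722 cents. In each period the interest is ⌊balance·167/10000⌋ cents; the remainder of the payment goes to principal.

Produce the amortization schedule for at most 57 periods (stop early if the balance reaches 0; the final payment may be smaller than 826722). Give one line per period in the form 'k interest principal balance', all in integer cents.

1. interest=⌊4849258·167/10000⌋=80982; principal=826722-80982=745740; balance=4849258-745740=4103518
2. interest=⌊4103518·167/10000⌋=68528; principal=826722-68528=758194; balance=4103518-758194=3345324
3. interest=⌊3345324·167/10000⌋=55866; principal=826722-55866=770856; balance=3345324-770856=2574468
4. interest=⌊2574468·167/10000⌋=42993; principal=826722-42993=783729; balance=2574468-783729=1790739
5. interest=⌊1790739·167/10000⌋=29905; principal=826722-29905=796817; balance=1790739-796817=993922
6. interest=⌊993922·167/10000⌋=16598; principal=826722-16598=810124; balance=993922-810124=183798
7. interest=⌊183798·167/10000⌋=3069; principal=min(826722-3069,183798)=183798; balance=183798-183798=0

1 80982 745740 4103518
2 68528 758194 3345324
3 55866 770856 2574468
4 42993 783729 1790739
5 29905 796817 993922
6 16598 810124 183798
7 3069 183798 0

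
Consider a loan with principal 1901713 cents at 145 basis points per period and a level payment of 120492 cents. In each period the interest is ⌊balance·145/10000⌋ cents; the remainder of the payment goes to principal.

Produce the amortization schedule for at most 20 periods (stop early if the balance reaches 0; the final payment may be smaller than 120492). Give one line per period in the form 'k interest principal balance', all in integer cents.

1 27574 92918 1808795
2 26227 94265 1714530
3 24860 95632 1618898
4 23474 97018 1521880
5 22067 98425 1423455
6 20640 99852 1323603
7 19192 101300 1222303
8 17723 102769 1119534
9 16233 104259 1015275
10 14721 105771 909504
11 13187 107305 802199
12 11631 108861 693338
13 10053 110439 582899
14 8452 112040 470859
15 6827 113665 357194
16 5179 115313 241881
17 3507 116985 124896
18 1810 118682 6214
19 90 6214 0

1. interest=⌊1901713·145/10000⌋=27574; principal=120492-27574=92918; balance=1901713-92918=1808795
2. interest=⌊1808795·145/10000⌋=26227; principal=120492-26227=94265; balance=1808795-94265=1714530
3. interest=⌊1714530·145/10000⌋=24860; principal=120492-24860=95632; balance=1714530-95632=1618898
4. interest=⌊1618898·145/10000⌋=23474; principal=120492-23474=97018; balance=1618898-97018=1521880
5. interest=⌊1521880·145/10000⌋=22067; principal=120492-22067=98425; balance=1521880-98425=1423455
6. interest=⌊1423455·145/10000⌋=20640; principal=120492-20640=99852; balance=1423455-99852=1323603
7. interest=⌊1323603·145/10000⌋=19192; principal=120492-19192=101300; balance=1323603-101300=1222303
8. interest=⌊1222303·145/10000⌋=17723; principal=120492-17723=102769; balance=1222303-102769=1119534
9. interest=⌊1119534·145/10000⌋=16233; principal=120492-16233=104259; balance=1119534-104259=1015275
10. interest=⌊1015275·145/10000⌋=14721; principal=120492-14721=105771; balance=1015275-105771=909504
11. interest=⌊909504·145/10000⌋=13187; principal=120492-13187=107305; balance=909504-107305=802199
12. interest=⌊802199·145/10000⌋=11631; principal=120492-11631=108861; balance=802199-108861=693338
13. interest=⌊693338·145/10000⌋=10053; principal=120492-10053=110439; balance=693338-110439=582899
14. interest=⌊582899·145/10000⌋=8452; principal=120492-8452=112040; balance=582899-112040=470859
15. interest=⌊470859·145/10000⌋=6827; principal=120492-6827=113665; balance=470859-113665=357194
16. interest=⌊357194·145/10000⌋=5179; principal=120492-5179=115313; balance=357194-115313=241881
17. interest=⌊241881·145/10000⌋=3507; principal=120492-3507=116985; balance=241881-116985=124896
18. interest=⌊124896·145/10000⌋=1810; principal=120492-1810=118682; balance=124896-118682=6214
19. interest=⌊6214·145/10000⌋=90; principal=min(120492-90,6214)=6214; balance=6214-6214=0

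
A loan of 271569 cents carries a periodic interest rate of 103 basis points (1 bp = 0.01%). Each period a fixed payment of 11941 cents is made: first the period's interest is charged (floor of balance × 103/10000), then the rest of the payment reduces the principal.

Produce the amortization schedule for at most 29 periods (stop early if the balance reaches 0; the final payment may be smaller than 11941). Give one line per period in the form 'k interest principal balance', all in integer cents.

1. interest=⌊271569·103/10000⌋=2797; principal=11941-2797=9144; balance=271569-9144=262425
2. interest=⌊262425·103/10000⌋=2702; principal=11941-2702=9239; balance=262425-9239=253186
3. interest=⌊253186·103/10000⌋=2607; principal=11941-2607=9334; balance=253186-9334=243852
4. interest=⌊243852·103/10000⌋=2511; principal=11941-2511=9430; balance=243852-9430=234422
5. interest=⌊234422·103/10000⌋=2414; principal=11941-2414=9527; balance=234422-9527=224895
6. interest=⌊224895·103/10000⌋=2316; principal=11941-2316=9625; balance=224895-9625=215270
7. interest=⌊215270·103/10000⌋=2217; principal=11941-2217=9724; balance=215270-9724=205546
8. interest=⌊205546·103/10000⌋=2117; principal=11941-2117=9824; balance=205546-9824=195722
9. interest=⌊195722·103/10000⌋=2015; principal=11941-2015=9926; balance=195722-9926=185796
10. interest=⌊185796·103/10000⌋=1913; principal=11941-1913=10028; balance=185796-10028=175768
11. interest=⌊175768·103/10000⌋=1810; principal=11941-1810=10131; balance=175768-10131=165637
12. interest=⌊165637·103/10000⌋=1706; principal=11941-1706=10235; balance=165637-10235=155402
13. interest=⌊155402·103/10000⌋=1600; principal=11941-1600=10341; balance=155402-10341=145061
14. interest=⌊145061·103/10000⌋=1494; principal=11941-1494=10447; balance=145061-10447=134614
15. interest=⌊134614·103/10000⌋=1386; principal=11941-1386=10555; balance=134614-10555=124059
16. interest=⌊124059·103/10000⌋=1277; principal=11941-1277=10664; balance=124059-10664=113395
17. interest=⌊113395·103/10000⌋=1167; principal=11941-1167=10774; balance=113395-10774=102621
18. interest=⌊102621·103/10000⌋=1056; principal=11941-1056=10885; balance=102621-10885=91736
19. interest=⌊91736·103/10000⌋=944; principal=11941-944=10997; balance=91736-10997=80739
20. interest=⌊80739·103/10000⌋=831; principal=11941-831=11110; balance=80739-11110=69629
21. interest=⌊69629·103/10000⌋=717; principal=11941-717=11224; balance=69629-11224=58405
22. interest=⌊58405·103/10000⌋=601; principal=11941-601=11340; balance=58405-11340=47065
23. interest=⌊47065·103/10000⌋=484; principal=11941-484=11457; balance=47065-11457=35608
24. interest=⌊35608·103/10000⌋=366; principal=11941-366=11575; balance=35608-11575=24033
25. interest=⌊24033·103/10000⌋=247; principal=11941-247=11694; balance=24033-11694=12339
26. interest=⌊12339·103/10000⌋=127; principal=11941-127=11814; balance=12339-11814=525
27. interest=⌊525·103/10000⌋=5; principal=min(11941-5,525)=525; balance=525-525=0

1 2797 9144 262425
2 2702 9239 253186
3 2607 9334 243852
4 2511 9430 234422
5 2414 9527 224895
6 2316 9625 215270
7 2217 9724 205546
8 2117 9824 195722
9 2015 9926 185796
10 1913 10028 175768
11 1810 10131 165637
12 1706 10235 155402
13 1600 10341 145061
14 1494 10447 134614
15 1386 10555 124059
16 1277 10664 113395
17 1167 10774 102621
18 1056 10885 91736
19 944 10997 80739
20 831 11110 69629
21 717 11224 58405
22 601 11340 47065
23 484 11457 35608
24 366 11575 24033
25 247 11694 12339
26 127 11814 525
27 5 525 0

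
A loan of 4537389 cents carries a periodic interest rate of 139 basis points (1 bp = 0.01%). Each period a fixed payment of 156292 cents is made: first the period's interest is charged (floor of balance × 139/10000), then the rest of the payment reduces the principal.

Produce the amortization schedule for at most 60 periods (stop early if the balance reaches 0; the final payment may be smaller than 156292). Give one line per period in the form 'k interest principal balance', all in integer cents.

1 63069 93223 4444166
2 61773 94519 4349647
3 60460 95832 4253815
4 59128 97164 4156651
5 57777 98515 4058136
6 56408 99884 3958252
7 55019 101273 3856979
8 53612 102680 3754299
9 52184 104108 3650191
10 50737 105555 3544636
11 49270 107022 3437614
12 47782 108510 3329104
13 46274 110018 3219086
14 44745 111547 3107539
15 43194 113098 2994441
16 41622 114670 2879771
17 40028 116264 2763507
18 38412 117880 2645627
19 36774 119518 2526109
20 35112 121180 2404929
21 33428 122864 2282065
22 31720 124572 2157493
23 29989 126303 2031190
24 28233 128059 1903131
25 26453 129839 1773292
26 24648 131644 1641648
27 22818 133474 1508174
28 20963 135329 1372845
29 19082 137210 1235635
30 17175 139117 1096518
31 15241 141051 955467
32 13280 143012 812455
33 11293 144999 667456
34 9277 147015 520441
35 7234 149058 371383
36 5162 151130 220253
37 3061 153231 67022
38 931 67022 0

1. interest=⌊4537389·139/10000⌋=63069; principal=156292-63069=93223; balance=4537389-93223=4444166
2. interest=⌊4444166·139/10000⌋=61773; principal=156292-61773=94519; balance=4444166-94519=4349647
3. interest=⌊4349647·139/10000⌋=60460; principal=156292-60460=95832; balance=4349647-95832=4253815
4. interest=⌊4253815·139/10000⌋=59128; principal=156292-59128=97164; balance=4253815-97164=4156651
5. interest=⌊4156651·139/10000⌋=57777; principal=156292-57777=98515; balance=4156651-98515=4058136
6. interest=⌊4058136·139/10000⌋=56408; principal=156292-56408=99884; balance=4058136-99884=3958252
7. interest=⌊3958252·139/10000⌋=55019; principal=156292-55019=101273; balance=3958252-101273=3856979
8. interest=⌊3856979·139/10000⌋=53612; principal=156292-53612=102680; balance=3856979-102680=3754299
9. interest=⌊3754299·139/10000⌋=52184; principal=156292-52184=104108; balance=3754299-104108=3650191
10. interest=⌊3650191·139/10000⌋=50737; principal=156292-50737=105555; balance=3650191-105555=3544636
11. interest=⌊3544636·139/10000⌋=49270; principal=156292-49270=107022; balance=3544636-107022=3437614
12. interest=⌊3437614·139/10000⌋=47782; principal=156292-47782=108510; balance=3437614-108510=3329104
13. interest=⌊3329104·139/10000⌋=46274; principal=156292-46274=110018; balance=3329104-110018=3219086
14. interest=⌊3219086·139/10000⌋=44745; principal=156292-44745=111547; balance=3219086-111547=3107539
15. interest=⌊3107539·139/10000⌋=43194; principal=156292-43194=113098; balance=3107539-113098=2994441
16. interest=⌊2994441·139/10000⌋=41622; principal=156292-41622=114670; balance=2994441-114670=2879771
17. interest=⌊2879771·139/10000⌋=40028; principal=156292-40028=116264; balance=2879771-116264=2763507
18. interest=⌊2763507·139/10000⌋=38412; principal=156292-38412=117880; balance=2763507-117880=2645627
19. interest=⌊2645627·139/10000⌋=36774; principal=156292-36774=119518; balance=2645627-119518=2526109
20. interest=⌊2526109·139/10000⌋=35112; principal=156292-35112=121180; balance=2526109-121180=2404929
21. interest=⌊2404929·139/10000⌋=33428; principal=156292-33428=122864; balance=2404929-122864=2282065
22. interest=⌊2282065·139/10000⌋=31720; principal=156292-31720=124572; balance=2282065-124572=2157493
23. interest=⌊2157493·139/10000⌋=29989; principal=156292-29989=126303; balance=2157493-126303=2031190
24. interest=⌊2031190·139/10000⌋=28233; principal=156292-28233=128059; balance=2031190-128059=1903131
25. interest=⌊1903131·139/10000⌋=26453; principal=156292-26453=129839; balance=1903131-129839=1773292
26. interest=⌊1773292·139/10000⌋=24648; principal=156292-24648=131644; balance=1773292-131644=1641648
27. interest=⌊1641648·139/10000⌋=22818; principal=156292-22818=133474; balance=1641648-133474=1508174
28. interest=⌊1508174·139/10000⌋=20963; principal=156292-20963=135329; balance=1508174-135329=1372845
29. interest=⌊1372845·139/10000⌋=19082; principal=156292-19082=137210; balance=1372845-137210=1235635
30. interest=⌊1235635·139/10000⌋=17175; principal=156292-17175=139117; balance=1235635-139117=1096518
31. interest=⌊1096518·139/10000⌋=15241; principal=156292-15241=141051; balance=1096518-141051=955467
32. interest=⌊955467·139/10000⌋=13280; principal=156292-13280=143012; balance=955467-143012=812455
33. interest=⌊812455·139/10000⌋=11293; principal=156292-11293=144999; balance=812455-144999=667456
34. interest=⌊667456·139/10000⌋=9277; principal=156292-9277=147015; balance=667456-147015=520441
35. interest=⌊520441·139/10000⌋=7234; principal=156292-7234=149058; balance=520441-149058=371383
36. interest=⌊371383·139/10000⌋=5162; principal=156292-5162=151130; balance=371383-151130=220253
37. interest=⌊220253·139/10000⌋=3061; principal=156292-3061=153231; balance=220253-153231=67022
38. interest=⌊67022·139/10000⌋=931; principal=min(156292-931,67022)=67022; balance=67022-67022=0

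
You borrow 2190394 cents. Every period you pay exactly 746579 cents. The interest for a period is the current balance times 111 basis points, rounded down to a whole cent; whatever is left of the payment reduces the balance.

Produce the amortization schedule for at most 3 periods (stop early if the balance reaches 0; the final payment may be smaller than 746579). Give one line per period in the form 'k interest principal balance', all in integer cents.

1. interest=⌊2190394·111/10000⌋=24313; principal=746579-24313=722266; balance=2190394-722266=1468128
2. interest=⌊1468128·111/10000⌋=16296; principal=746579-16296=730283; balance=1468128-730283=737845
3. interest=⌊737845·111/10000⌋=8190; principal=min(746579-8190,737845)=737845; balance=737845-737845=0

1 24313 722266 1468128
2 16296 730283 737845
3 8190 737845 0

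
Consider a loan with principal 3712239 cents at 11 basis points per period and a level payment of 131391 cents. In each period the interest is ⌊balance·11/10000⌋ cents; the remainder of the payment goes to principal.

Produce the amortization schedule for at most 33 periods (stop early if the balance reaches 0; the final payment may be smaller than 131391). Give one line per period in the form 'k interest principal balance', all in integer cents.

1 4083 127308 3584931
2 3943 127448 3457483
3 3803 127588 3329895
4 3662 127729 3202166
5 3522 127869 3074297
6 3381 128010 2946287
7 3240 128151 2818136
8 3099 128292 2689844
9 2958 128433 2561411
10 2817 128574 2432837
11 2676 128715 2304122
12 2534 128857 2175265
13 2392 128999 2046266
14 2250 129141 1917125
15 2108 129283 1787842
16 1966 129425 1658417
17 1824 129567 1528850
18 1681 129710 1399140
19 1539 129852 1269288
20 1396 129995 1139293
21 1253 130138 1009155
22 1110 130281 878874
23 966 130425 748449
24 823 130568 617881
25 679 130712 487169
26 535 130856 356313
27 391 131000 225313
28 247 131144 94169
29 103 94169 0

1. interest=⌊3712239·11/10000⌋=4083; principal=131391-4083=127308; balance=3712239-127308=3584931
2. interest=⌊3584931·11/10000⌋=3943; principal=131391-3943=127448; balance=3584931-127448=3457483
3. interest=⌊3457483·11/10000⌋=3803; principal=131391-3803=127588; balance=3457483-127588=3329895
4. interest=⌊3329895·11/10000⌋=3662; principal=131391-3662=127729; balance=3329895-127729=3202166
5. interest=⌊3202166·11/10000⌋=3522; principal=131391-3522=127869; balance=3202166-127869=3074297
6. interest=⌊3074297·11/10000⌋=3381; principal=131391-3381=128010; balance=3074297-128010=2946287
7. interest=⌊2946287·11/10000⌋=3240; principal=131391-3240=128151; balance=2946287-128151=2818136
8. interest=⌊2818136·11/10000⌋=3099; principal=131391-3099=128292; balance=2818136-128292=2689844
9. interest=⌊2689844·11/10000⌋=2958; principal=131391-2958=128433; balance=2689844-128433=2561411
10. interest=⌊2561411·11/10000⌋=2817; principal=131391-2817=128574; balance=2561411-128574=2432837
11. interest=⌊2432837·11/10000⌋=2676; principal=131391-2676=128715; balance=2432837-128715=2304122
12. interest=⌊2304122·11/10000⌋=2534; principal=131391-2534=128857; balance=2304122-128857=2175265
13. interest=⌊2175265·11/10000⌋=2392; principal=131391-2392=128999; balance=2175265-128999=2046266
14. interest=⌊2046266·11/10000⌋=2250; principal=131391-2250=129141; balance=2046266-129141=1917125
15. interest=⌊1917125·11/10000⌋=2108; principal=131391-2108=129283; balance=1917125-129283=1787842
16. interest=⌊1787842·11/10000⌋=1966; principal=131391-1966=129425; balance=1787842-129425=1658417
17. interest=⌊1658417·11/10000⌋=1824; principal=131391-1824=129567; balance=1658417-129567=1528850
18. interest=⌊1528850·11/10000⌋=1681; principal=131391-1681=129710; balance=1528850-129710=1399140
19. interest=⌊1399140·11/10000⌋=1539; principal=131391-1539=129852; balance=1399140-129852=1269288
20. interest=⌊1269288·11/10000⌋=1396; principal=131391-1396=129995; balance=1269288-129995=1139293
21. interest=⌊1139293·11/10000⌋=1253; principal=131391-1253=130138; balance=1139293-130138=1009155
22. interest=⌊1009155·11/10000⌋=1110; principal=131391-1110=130281; balance=1009155-130281=878874
23. interest=⌊878874·11/10000⌋=966; principal=131391-966=130425; balance=878874-130425=748449
24. interest=⌊748449·11/10000⌋=823; principal=131391-823=130568; balance=748449-130568=617881
25. interest=⌊617881·11/10000⌋=679; principal=131391-679=130712; balance=617881-130712=487169
26. interest=⌊487169·11/10000⌋=535; principal=131391-535=130856; balance=487169-130856=356313
27. interest=⌊356313·11/10000⌋=391; principal=131391-391=131000; balance=356313-131000=225313
28. interest=⌊225313·11/10000⌋=247; principal=131391-247=131144; balance=225313-131144=94169
29. interest=⌊94169·11/10000⌋=103; principal=min(131391-103,94169)=94169; balance=94169-94169=0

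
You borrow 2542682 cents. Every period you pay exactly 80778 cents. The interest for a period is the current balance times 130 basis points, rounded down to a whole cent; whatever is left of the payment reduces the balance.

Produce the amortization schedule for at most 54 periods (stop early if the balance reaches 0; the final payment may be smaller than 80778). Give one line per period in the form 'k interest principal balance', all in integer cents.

1. interest=⌊2542682·130/10000⌋=33054; principal=80778-33054=47724; balance=2542682-47724=2494958
2. interest=⌊2494958·130/10000⌋=32434; principal=80778-32434=48344; balance=2494958-48344=2446614
3. interest=⌊2446614·130/10000⌋=31805; principal=80778-31805=48973; balance=2446614-48973=2397641
4. interest=⌊2397641·130/10000⌋=31169; principal=80778-31169=49609; balance=2397641-49609=2348032
5. interest=⌊2348032·130/10000⌋=30524; principal=80778-30524=50254; balance=2348032-50254=2297778
6. interest=⌊2297778·130/10000⌋=29871; principal=80778-29871=50907; balance=2297778-50907=2246871
7. interest=⌊2246871·130/10000⌋=29209; principal=80778-29209=51569; balance=2246871-51569=2195302
8. interest=⌊2195302·130/10000⌋=28538; principal=80778-28538=52240; balance=2195302-52240=2143062
9. interest=⌊2143062·130/10000⌋=27859; principal=80778-27859=52919; balance=2143062-52919=2090143
10. interest=⌊2090143·130/10000⌋=27171; principal=80778-27171=53607; balance=2090143-53607=2036536
11. interest=⌊2036536·130/10000⌋=26474; principal=80778-26474=54304; balance=2036536-54304=1982232
12. interest=⌊1982232·130/10000⌋=25769; principal=80778-25769=55009; balance=1982232-55009=1927223
13. interest=⌊1927223·130/10000⌋=25053; principal=80778-25053=55725; balance=1927223-55725=1871498
14. interest=⌊1871498·130/10000⌋=24329; principal=80778-24329=56449; balance=1871498-56449=1815049
15. interest=⌊1815049·130/10000⌋=23595; principal=80778-23595=57183; balance=1815049-57183=1757866
16. interest=⌊1757866·130/10000⌋=22852; principal=80778-22852=57926; balance=1757866-57926=1699940
17. interest=⌊1699940·130/10000⌋=22099; principal=80778-22099=58679; balance=1699940-58679=1641261
18. interest=⌊1641261·130/10000⌋=21336; principal=80778-21336=59442; balance=1641261-59442=1581819
19. interest=⌊1581819·130/10000⌋=20563; principal=80778-20563=60215; balance=1581819-60215=1521604
20. interest=⌊1521604·130/10000⌋=19780; principal=80778-19780=60998; balance=1521604-60998=1460606
21. interest=⌊1460606·130/10000⌋=18987; principal=80778-18987=61791; balance=1460606-61791=1398815
22. interest=⌊1398815·130/10000⌋=18184; principal=80778-18184=62594; balance=1398815-62594=1336221
23. interest=⌊1336221·130/10000⌋=17370; principal=80778-17370=63408; balance=1336221-63408=1272813
24. interest=⌊1272813·130/10000⌋=16546; principal=80778-16546=64232; balance=1272813-64232=1208581
25. interest=⌊1208581·130/10000⌋=15711; principal=80778-15711=65067; balance=1208581-65067=1143514
26. interest=⌊1143514·130/10000⌋=14865; principal=80778-14865=65913; balance=1143514-65913=1077601
27. interest=⌊1077601·130/10000⌋=14008; principal=80778-14008=66770; balance=1077601-66770=1010831
28. interest=⌊1010831·130/10000⌋=13140; principal=80778-13140=67638; balance=1010831-67638=943193
29. interest=⌊943193·130/10000⌋=12261; principal=80778-12261=68517; balance=943193-68517=874676
30. interest=⌊874676·130/10000⌋=11370; principal=80778-11370=69408; balance=874676-69408=805268
31. interest=⌊805268·130/10000⌋=10468; principal=80778-10468=70310; balance=805268-70310=734958
32. interest=⌊734958·130/10000⌋=9554; principal=80778-9554=71224; balance=734958-71224=663734
33. interest=⌊663734·130/10000⌋=8628; principal=80778-8628=72150; balance=663734-72150=591584
34. interest=⌊591584·130/10000⌋=7690; principal=80778-7690=73088; balance=591584-73088=518496
35. interest=⌊518496·130/10000⌋=6740; principal=80778-6740=74038; balance=518496-74038=444458
36. interest=⌊444458·130/10000⌋=5777; principal=80778-5777=75001; balance=444458-75001=369457
37. interest=⌊369457·130/10000⌋=4802; principal=80778-4802=75976; balance=369457-75976=293481
38. interest=⌊293481·130/10000⌋=3815; principal=80778-3815=76963; balance=293481-76963=216518
39. interest=⌊216518·130/10000⌋=2814; principal=80778-2814=77964; balance=216518-77964=138554
40. interest=⌊138554·130/10000⌋=1801; principal=80778-1801=78977; balance=138554-78977=59577
41. interest=⌊59577·130/10000⌋=774; principal=min(80778-774,59577)=59577; balance=59577-59577=0

1 33054 47724 2494958
2 32434 48344 2446614
3 31805 48973 2397641
4 31169 49609 2348032
5 30524 50254 2297778
6 29871 50907 2246871
7 29209 51569 2195302
8 28538 52240 2143062
9 27859 52919 2090143
10 27171 53607 2036536
11 26474 54304 1982232
12 25769 55009 1927223
13 25053 55725 1871498
14 24329 56449 1815049
15 23595 57183 1757866
16 22852 57926 1699940
17 22099 58679 1641261
18 21336 59442 1581819
19 20563 60215 1521604
20 19780 60998 1460606
21 18987 61791 1398815
22 18184 62594 1336221
23 17370 63408 1272813
24 16546 64232 1208581
25 15711 65067 1143514
26 14865 65913 1077601
27 14008 66770 1010831
28 13140 67638 943193
29 12261 68517 874676
30 11370 69408 805268
31 10468 70310 734958
32 9554 71224 663734
33 8628 72150 591584
34 7690 73088 518496
35 6740 74038 444458
36 5777 75001 369457
37 4802 75976 293481
38 3815 76963 216518
39 2814 77964 138554
40 1801 78977 59577
41 774 59577 0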